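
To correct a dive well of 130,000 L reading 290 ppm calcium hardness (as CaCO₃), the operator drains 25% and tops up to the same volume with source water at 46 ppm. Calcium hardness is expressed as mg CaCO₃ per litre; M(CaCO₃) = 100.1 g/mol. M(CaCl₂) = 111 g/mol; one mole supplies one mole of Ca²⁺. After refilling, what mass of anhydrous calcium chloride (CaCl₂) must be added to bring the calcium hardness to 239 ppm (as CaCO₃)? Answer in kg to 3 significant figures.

After draining 25% and refilling: 290 × 0.75 + 46 × 0.25 = 229 ppm.
Deficit to target: 239 − 229 = 10 mg/L.
As CaCO₃: 10 mg/L × 130,000 L = 1300 g; ÷ 100.1 = 12.99 mol Ca²⁺.
Mass: 12.99 × 111 = 1442 g.

1.44 kg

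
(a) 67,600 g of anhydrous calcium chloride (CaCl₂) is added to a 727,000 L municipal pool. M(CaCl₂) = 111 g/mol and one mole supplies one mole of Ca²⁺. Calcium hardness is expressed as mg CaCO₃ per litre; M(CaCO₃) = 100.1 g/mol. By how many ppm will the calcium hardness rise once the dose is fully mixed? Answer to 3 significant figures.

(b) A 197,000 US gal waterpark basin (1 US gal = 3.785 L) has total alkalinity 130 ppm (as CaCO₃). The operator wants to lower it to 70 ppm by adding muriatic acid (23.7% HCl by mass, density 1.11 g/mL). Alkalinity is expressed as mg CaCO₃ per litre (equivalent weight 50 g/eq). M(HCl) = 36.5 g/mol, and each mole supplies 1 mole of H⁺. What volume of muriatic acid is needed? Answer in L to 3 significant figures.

(a) Moles of Ca²⁺: 67,600 g ÷ 111 g/mol = 609 mol.
(a) As CaCO₃: 609 mol × 100.1 g/mol = 60,960 g.
(a) Rise: 60,960 g / 727,000 L × 1000 = 83.85 mg/L.

(b) Volume: 197,000 US gal × 3.785 L/gal = 745,645 L.
(b) Alkalinity to neutralize: (130 − 70) = 60 mg/L as CaCO₃ × 745,645 L = 44,740 g as CaCO₃.
(b) Equivalents of H⁺ required: 44,740 ÷ 50 g/eq = 894.8 eq = 894.8 mol HCl.
(b) Mass of HCl: 894.8 × 36.5 = 32,660 g.
(b) Mass of 23.7% solution: 32,660 / 0.237 = 137,800 g.
(b) Volume: 137,800 g ÷ 1.11 g/mL = 124,100 mL.

(a) 83.9 ppm; (b) 124 L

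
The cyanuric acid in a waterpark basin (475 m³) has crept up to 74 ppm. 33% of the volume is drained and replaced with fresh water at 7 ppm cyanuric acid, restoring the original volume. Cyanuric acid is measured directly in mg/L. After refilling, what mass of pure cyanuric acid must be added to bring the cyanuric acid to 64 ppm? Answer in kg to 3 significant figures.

5.75 kg

Volume: 475 m³ = 475,000 L.
After draining 33% and refilling: 74 × 0.67 + 7 × 0.33 = 51.89 ppm.
Deficit to target: 64 − 51.89 = 12.11 mg/L.
Mass: 12.11 mg/L × 475,000 L = 5752 g cyanuric acid.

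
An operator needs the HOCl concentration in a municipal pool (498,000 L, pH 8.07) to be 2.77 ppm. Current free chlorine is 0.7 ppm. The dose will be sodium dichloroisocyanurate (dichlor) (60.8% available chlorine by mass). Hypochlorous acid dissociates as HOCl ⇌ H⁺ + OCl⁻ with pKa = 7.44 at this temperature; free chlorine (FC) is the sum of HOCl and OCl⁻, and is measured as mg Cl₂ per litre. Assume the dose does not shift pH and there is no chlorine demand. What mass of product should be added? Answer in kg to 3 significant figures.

11.4 kg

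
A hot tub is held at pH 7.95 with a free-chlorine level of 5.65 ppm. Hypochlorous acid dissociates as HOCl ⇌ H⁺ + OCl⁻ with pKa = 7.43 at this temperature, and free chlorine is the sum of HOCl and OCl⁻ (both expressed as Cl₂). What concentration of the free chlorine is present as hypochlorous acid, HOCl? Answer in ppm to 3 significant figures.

[OCl⁻]/[HOCl] = 10^(pH − pKa) = 10^(7.95 − 7.43) = 10^0.52 = 3.311.
Fraction as HOCl = 1 / (1 + 3.311) = 0.2319.
HOCl = 0.2319 × 5.65 ppm = 1.311 ppm.

1.31 ppm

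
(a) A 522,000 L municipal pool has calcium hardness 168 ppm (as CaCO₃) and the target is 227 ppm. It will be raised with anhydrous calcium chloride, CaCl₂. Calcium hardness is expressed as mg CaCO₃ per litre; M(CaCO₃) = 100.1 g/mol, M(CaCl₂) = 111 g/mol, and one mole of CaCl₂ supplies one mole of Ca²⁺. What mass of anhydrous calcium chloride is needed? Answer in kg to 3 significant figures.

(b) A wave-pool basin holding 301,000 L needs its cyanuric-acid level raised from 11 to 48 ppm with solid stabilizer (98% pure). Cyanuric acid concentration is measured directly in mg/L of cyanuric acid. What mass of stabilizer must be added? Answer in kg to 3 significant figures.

(a) 34.2 kg; (b) 11.4 kg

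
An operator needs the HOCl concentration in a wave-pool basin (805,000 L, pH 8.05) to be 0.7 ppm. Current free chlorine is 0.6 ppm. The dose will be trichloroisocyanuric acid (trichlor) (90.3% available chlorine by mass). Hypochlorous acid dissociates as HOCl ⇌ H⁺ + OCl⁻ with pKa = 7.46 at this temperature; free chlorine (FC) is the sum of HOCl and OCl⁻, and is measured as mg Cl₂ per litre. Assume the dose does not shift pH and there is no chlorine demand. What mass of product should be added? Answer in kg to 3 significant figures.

2.52 kg

[OCl⁻]/[HOCl] = 10^(pH − pKa) = 10^(8.05 − 7.46) = 3.89; fraction as HOCl = 1/(1 + 3.89) = 0.2045.
Free chlorine required for 0.7 ppm HOCl: 0.7 / 0.2045 = 3.423 ppm.
FC to add: 3.423 − 0.6 = 2.823 mg/L as Cl₂.
Cl₂ equivalent: 2.823 mg/L × 805,000 L = 2273 g.
Product at 90.3% available Cl: 2273 / 0.903 = 2517 g.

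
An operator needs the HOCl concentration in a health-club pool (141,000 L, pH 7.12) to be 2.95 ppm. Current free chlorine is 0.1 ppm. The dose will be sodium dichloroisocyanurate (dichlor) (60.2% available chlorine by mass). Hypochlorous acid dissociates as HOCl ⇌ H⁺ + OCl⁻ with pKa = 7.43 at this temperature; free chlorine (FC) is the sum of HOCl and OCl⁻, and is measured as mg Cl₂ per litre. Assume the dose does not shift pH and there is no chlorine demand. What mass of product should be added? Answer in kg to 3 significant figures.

[OCl⁻]/[HOCl] = 10^(pH − pKa) = 10^(7.12 − 7.43) = 0.4898; fraction as HOCl = 1/(1 + 0.4898) = 0.6712.
Free chlorine required for 2.95 ppm HOCl: 2.95 / 0.6712 = 4.395 ppm.
FC to add: 4.395 − 0.1 = 4.295 mg/L as Cl₂.
Cl₂ equivalent: 4.295 mg/L × 141,000 L = 605.6 g.
Product at 60.2% available Cl: 605.6 / 0.602 = 1006 g.

1.01 kg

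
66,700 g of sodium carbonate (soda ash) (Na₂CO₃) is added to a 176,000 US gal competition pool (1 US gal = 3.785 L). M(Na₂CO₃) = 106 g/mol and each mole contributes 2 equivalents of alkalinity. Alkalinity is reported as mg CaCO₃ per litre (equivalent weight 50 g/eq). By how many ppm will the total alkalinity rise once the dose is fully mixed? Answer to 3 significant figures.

Volume: 176,000 US gal × 3.785 L/gal = 666,160 L.
Moles of Na₂CO₃: 66,700 g ÷ 106 g/mol = 629.2 mol → 1258 eq of alkalinity.
As CaCO₃: 1258 eq × 50 g/eq = 62,920 g.
Rise: 62,920 g / 666,160 L × 1000 = 94.46 mg/L.

94.5 ppm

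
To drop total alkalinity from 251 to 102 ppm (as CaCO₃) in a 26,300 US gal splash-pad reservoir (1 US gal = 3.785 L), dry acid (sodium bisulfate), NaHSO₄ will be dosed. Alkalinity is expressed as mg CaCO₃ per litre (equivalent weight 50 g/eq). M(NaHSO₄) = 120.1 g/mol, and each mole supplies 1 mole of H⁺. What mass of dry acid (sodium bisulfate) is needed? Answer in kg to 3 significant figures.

35.6 kg

Volume: 26,300 US gal × 3.785 L/gal = 99,546 L.
Alkalinity to neutralize: (251 − 102) = 149 mg/L as CaCO₃ × 99,546 L = 14,830 g as CaCO₃.
Equivalents of H⁺ required: 14,830 ÷ 50 g/eq = 296.6 eq = 296.6 mol NaHSO₄.
Mass of NaHSO₄: 296.6 × 120.1 = 35,630 g.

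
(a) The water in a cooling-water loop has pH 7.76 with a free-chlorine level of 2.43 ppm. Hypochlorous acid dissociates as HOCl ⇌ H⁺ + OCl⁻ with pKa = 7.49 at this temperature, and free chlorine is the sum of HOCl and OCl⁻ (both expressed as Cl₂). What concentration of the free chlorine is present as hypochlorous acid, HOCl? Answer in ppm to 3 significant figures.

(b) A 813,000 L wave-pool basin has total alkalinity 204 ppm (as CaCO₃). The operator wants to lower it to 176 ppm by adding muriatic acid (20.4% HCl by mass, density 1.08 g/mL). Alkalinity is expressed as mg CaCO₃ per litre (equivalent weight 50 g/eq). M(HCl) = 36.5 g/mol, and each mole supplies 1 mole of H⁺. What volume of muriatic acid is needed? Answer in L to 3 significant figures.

(a) 0.849 ppm; (b) 75.4 L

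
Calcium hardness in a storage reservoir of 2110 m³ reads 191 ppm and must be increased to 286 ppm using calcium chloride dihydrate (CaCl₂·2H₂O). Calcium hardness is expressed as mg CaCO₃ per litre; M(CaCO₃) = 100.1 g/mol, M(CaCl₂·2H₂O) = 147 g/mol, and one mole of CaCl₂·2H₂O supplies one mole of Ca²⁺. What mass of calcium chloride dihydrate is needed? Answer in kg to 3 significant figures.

Volume: 2110 m³ = 2,110,000 L.
Hardness to add: (286 − 191) = 95 mg/L as CaCO₃ × 2,110,000 L = 200,400 g as CaCO₃.
Moles of Ca²⁺ (1 mol Ca²⁺ ≡ 1 mol CaCO₃): 200,400 / 100.1 g/mol = 2002 mol.
Mass of CaCl₂·2H₂O: 2002 × 147 = 294,400 g.

294 kg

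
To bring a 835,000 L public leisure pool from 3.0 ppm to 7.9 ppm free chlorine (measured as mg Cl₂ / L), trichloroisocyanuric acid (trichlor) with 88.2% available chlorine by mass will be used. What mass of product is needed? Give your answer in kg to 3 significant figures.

4.64 kg

Chlorine deficit: 7.9 − 3.0 = 4.9 ppm = 4.9 mg/L as Cl₂.
Cl₂ equivalent needed: 4.9 mg/L × 835,000 L = 4,092,000 mg = 4092 g.
Product at 88.2% available chlorine: 4092 / 0.882 = 4639 g.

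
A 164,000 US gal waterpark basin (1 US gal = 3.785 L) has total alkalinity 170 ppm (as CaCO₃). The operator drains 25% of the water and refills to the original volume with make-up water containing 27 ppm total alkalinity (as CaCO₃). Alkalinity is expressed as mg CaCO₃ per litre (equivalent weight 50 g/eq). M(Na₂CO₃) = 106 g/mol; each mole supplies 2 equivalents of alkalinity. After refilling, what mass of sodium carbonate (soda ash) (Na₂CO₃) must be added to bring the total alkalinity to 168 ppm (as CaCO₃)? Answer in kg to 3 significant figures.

22.2 kg

Volume: 164,000 US gal × 3.785 L/gal = 620,740 L.
After draining 25% and refilling: 170 × 0.75 + 27 × 0.25 = 134.25 ppm.
Deficit to target: 168 − 134.25 = 33.75 mg/L.
As CaCO₃: 33.75 mg/L × 620,740 L = 20,950 g; ÷ 50 g/eq ÷ 2 = 209.5 mol Na₂CO₃.
Mass: 209.5 × 106 = 22,210 g.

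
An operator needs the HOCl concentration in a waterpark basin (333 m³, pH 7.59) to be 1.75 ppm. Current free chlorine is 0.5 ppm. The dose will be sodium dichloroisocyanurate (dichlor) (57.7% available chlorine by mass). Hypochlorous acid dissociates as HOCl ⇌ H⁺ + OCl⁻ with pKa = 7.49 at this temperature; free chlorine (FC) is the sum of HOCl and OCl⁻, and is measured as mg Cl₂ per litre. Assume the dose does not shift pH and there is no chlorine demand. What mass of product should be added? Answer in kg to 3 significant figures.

Volume: 333 m³ = 333,000 L.
[OCl⁻]/[HOCl] = 10^(pH − pKa) = 10^(7.59 − 7.49) = 1.259; fraction as HOCl = 1/(1 + 1.259) = 0.4427.
Free chlorine required for 1.75 ppm HOCl: 1.75 / 0.4427 = 3.953 ppm.
FC to add: 3.953 − 0.5 = 3.453 mg/L as Cl₂.
Cl₂ equivalent: 3.453 mg/L × 333,000 L = 1150 g.
Product at 57.7% available Cl: 1150 / 0.577 = 1993 g.

1.99 kg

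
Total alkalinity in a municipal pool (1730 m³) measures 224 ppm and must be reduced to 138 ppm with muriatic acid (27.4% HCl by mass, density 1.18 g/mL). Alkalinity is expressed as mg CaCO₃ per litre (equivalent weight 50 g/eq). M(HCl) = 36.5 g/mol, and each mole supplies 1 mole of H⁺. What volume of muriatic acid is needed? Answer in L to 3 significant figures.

336 L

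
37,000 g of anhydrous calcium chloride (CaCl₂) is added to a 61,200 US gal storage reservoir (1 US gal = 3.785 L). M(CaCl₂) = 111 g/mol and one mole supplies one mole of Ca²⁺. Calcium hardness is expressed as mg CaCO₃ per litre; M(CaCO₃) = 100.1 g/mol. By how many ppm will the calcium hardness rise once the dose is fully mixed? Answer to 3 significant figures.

144 ppm

Volume: 61,200 US gal × 3.785 L/gal = 231,642 L.
Moles of Ca²⁺: 37,000 g ÷ 111 g/mol = 333.3 mol.
As CaCO₃: 333.3 mol × 100.1 g/mol = 33,370 g.
Rise: 33,370 g / 231,642 L × 1000 = 144 mg/L.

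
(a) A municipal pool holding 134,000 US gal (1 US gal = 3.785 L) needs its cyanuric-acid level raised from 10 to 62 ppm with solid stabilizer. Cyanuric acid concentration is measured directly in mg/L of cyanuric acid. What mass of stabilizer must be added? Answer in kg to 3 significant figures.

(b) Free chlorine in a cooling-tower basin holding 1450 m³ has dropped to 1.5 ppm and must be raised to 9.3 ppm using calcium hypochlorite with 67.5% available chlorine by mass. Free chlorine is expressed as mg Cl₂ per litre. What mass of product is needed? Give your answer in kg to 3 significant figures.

(a) Volume: 134,000 US gal × 3.785 L/gal = 507,190 L.
(a) CYA to add: (62 − 10) = 52 mg/L × 507,190 L = 26,370 g cyanuric acid.

(b) Volume: 1450 m³ = 1,450,000 L.
(b) Chlorine deficit: 9.3 − 1.5 = 7.8 ppm = 7.8 mg/L as Cl₂.
(b) Cl₂ equivalent needed: 7.8 mg/L × 1,450,000 L = 11,310,000 mg = 11,310 g.
(b) Product at 67.5% available chlorine: 11,310 / 0.675 = 16,760 g.

(a) 26.4 kg; (b) 16.8 kg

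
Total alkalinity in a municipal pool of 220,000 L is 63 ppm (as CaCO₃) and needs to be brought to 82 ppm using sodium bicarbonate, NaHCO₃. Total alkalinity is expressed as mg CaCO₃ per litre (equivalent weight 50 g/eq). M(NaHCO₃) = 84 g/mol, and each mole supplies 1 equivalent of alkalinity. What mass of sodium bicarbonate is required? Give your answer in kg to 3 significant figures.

Alkalinity to add: (82 − 63) = 19 mg/L as CaCO₃ × 220,000 L = 4180 g as CaCO₃.
Equivalents: 4180 g ÷ 50 g/eq = 83.6 eq.
NaHCO₃ supplies 1 eq per mole → 83.6 mol.
Mass: 83.6 mol × 84 g/mol = 7022 g.

7.02 kg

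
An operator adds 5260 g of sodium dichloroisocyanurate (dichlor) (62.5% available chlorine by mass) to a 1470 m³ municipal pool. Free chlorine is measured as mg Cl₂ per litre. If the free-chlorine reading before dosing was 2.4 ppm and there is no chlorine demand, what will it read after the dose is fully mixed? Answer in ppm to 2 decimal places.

Volume: 1470 m³ = 1,470,000 L.
Available chlorine delivered: 5260 g × 0.625 = 3288 g as Cl₂.
Concentration rise: 3288 g / 1,470,000 L = 2.236 mg/L = 2.24 ppm.
Final FC: 2.4 + 2.24 = 4.64 ppm.

4.64 ppm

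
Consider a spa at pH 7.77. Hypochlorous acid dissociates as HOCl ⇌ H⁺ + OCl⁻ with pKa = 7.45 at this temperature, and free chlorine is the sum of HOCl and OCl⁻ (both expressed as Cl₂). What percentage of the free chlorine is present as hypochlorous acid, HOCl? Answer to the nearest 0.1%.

[OCl⁻]/[HOCl] = 10^(pH − pKa) = 10^(7.77 − 7.45) = 10^0.32 = 2.089.
Fraction as HOCl = 1 / (1 + 2.089) = 0.3237.

32.4%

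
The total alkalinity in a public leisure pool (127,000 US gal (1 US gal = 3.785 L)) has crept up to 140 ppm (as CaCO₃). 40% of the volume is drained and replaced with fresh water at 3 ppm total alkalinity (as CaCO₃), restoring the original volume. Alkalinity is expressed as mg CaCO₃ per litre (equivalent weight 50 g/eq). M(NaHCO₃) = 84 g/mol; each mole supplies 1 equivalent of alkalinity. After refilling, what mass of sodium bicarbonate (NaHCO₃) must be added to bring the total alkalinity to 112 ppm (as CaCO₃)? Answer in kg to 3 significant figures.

21.6 kg

Volume: 127,000 US gal × 3.785 L/gal = 480,695 L.
After draining 40% and refilling: 140 × 0.60 + 3 × 0.40 = 85.2 ppm.
Deficit to target: 112 − 85.2 = 26.8 mg/L.
As CaCO₃: 26.8 mg/L × 480,695 L = 12,880 g; ÷ 50 g/eq ÷ 1 = 257.7 mol NaHCO₃.
Mass: 257.7 × 84 = 21,640 g.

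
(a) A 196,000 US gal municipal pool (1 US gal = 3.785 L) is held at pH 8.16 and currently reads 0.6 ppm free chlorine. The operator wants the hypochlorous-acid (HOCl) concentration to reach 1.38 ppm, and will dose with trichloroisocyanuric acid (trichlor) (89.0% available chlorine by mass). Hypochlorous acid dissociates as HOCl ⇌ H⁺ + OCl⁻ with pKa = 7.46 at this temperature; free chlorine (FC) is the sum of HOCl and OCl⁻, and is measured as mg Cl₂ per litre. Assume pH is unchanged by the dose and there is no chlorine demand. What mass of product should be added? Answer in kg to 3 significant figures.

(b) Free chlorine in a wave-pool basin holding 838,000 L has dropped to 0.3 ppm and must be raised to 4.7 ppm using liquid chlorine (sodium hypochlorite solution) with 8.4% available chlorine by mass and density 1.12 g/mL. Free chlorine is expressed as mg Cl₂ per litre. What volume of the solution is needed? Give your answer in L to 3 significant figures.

(a) 6.42 kg; (b) 39.2 L

(a) Volume: 196,000 US gal × 3.785 L/gal = 741,860 L.
(a) [OCl⁻]/[HOCl] = 10^(pH − pKa) = 10^(8.16 − 7.46) = 5.012; fraction as HOCl = 1/(1 + 5.012) = 0.1663.
(a) Free chlorine required for 1.38 ppm HOCl: 1.38 / 0.1663 = 8.296 ppm.
(a) FC to add: 8.296 − 0.6 = 7.696 mg/L as Cl₂.
(a) Cl₂ equivalent: 7.696 mg/L × 741,860 L = 5710 g.
(a) Product at 89.0% available Cl: 5710 / 0.89 = 6415 g.

(b) Chlorine deficit: 4.7 − 0.3 = 4.4 ppm = 4.4 mg/L as Cl₂.
(b) Cl₂ equivalent needed: 4.4 mg/L × 838,000 L = 3,687,000 mg = 3687 g.
(b) Product at 8.4% available chlorine: 3687 / 0.084 = 43,900 g.
(b) Volume at density 1.12 g/mL: 43,900 g ÷ 1.12 g/mL = 39,190 mL.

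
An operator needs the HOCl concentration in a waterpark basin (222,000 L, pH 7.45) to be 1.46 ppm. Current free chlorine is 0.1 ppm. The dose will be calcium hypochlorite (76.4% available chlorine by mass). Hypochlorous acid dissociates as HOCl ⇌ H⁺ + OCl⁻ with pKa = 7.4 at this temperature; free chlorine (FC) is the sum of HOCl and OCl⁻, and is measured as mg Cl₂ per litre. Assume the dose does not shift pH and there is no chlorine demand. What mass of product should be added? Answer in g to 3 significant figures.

871 g

[OCl⁻]/[HOCl] = 10^(pH − pKa) = 10^(7.45 − 7.4) = 1.122; fraction as HOCl = 1/(1 + 1.122) = 0.4712.
Free chlorine required for 1.46 ppm HOCl: 1.46 / 0.4712 = 3.098 ppm.
FC to add: 3.098 − 0.1 = 2.998 mg/L as Cl₂.
Cl₂ equivalent: 2.998 mg/L × 222,000 L = 665.6 g.
Product at 76.4% available Cl: 665.6 / 0.764 = 871.2 g.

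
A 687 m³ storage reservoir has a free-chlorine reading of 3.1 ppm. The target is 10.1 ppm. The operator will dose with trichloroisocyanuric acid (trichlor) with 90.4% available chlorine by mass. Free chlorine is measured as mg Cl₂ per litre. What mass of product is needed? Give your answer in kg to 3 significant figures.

Volume: 687 m³ = 687,000 L.
Chlorine deficit: 10.1 − 3.1 = 7 ppm = 7 mg/L as Cl₂.
Cl₂ equivalent needed: 7 mg/L × 687,000 L = 4,809,000 mg = 4809 g.
Product at 90.4% available chlorine: 4809 / 0.904 = 5320 g.

5.32 kg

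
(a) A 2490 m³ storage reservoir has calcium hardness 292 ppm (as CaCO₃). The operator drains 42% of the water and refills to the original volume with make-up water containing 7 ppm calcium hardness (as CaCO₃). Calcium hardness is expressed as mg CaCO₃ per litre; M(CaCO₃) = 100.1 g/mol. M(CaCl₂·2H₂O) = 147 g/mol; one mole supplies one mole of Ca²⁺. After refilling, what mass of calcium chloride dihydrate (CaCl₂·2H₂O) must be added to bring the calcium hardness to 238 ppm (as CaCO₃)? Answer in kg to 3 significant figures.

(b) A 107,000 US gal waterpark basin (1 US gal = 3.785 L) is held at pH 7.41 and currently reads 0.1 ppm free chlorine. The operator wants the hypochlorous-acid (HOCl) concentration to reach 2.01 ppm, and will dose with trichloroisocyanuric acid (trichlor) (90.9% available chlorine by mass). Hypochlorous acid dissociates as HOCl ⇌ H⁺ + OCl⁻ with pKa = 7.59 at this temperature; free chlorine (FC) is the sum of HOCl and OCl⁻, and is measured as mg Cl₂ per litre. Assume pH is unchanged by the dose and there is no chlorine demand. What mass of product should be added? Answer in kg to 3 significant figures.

(a) 240 kg; (b) 1.44 kg

(a) Volume: 2490 m³ = 2,490,000 L.
(a) After draining 42% and refilling: 292 × 0.58 + 7 × 0.42 = 172.3 ppm.
(a) Deficit to target: 238 − 172.3 = 65.7 mg/L.
(a) As CaCO₃: 65.7 mg/L × 2,490,000 L = 163,600 g; ÷ 100.1 = 1634 mol Ca²⁺.
(a) Mass: 1634 × 147 = 240,200 g.

(b) Volume: 107,000 US gal × 3.785 L/gal = 404,995 L.
(b) [OCl⁻]/[HOCl] = 10^(pH − pKa) = 10^(7.41 − 7.59) = 0.6607; fraction as HOCl = 1/(1 + 0.6607) = 0.6022.
(b) Free chlorine required for 2.01 ppm HOCl: 2.01 / 0.6022 = 3.338 ppm.
(b) FC to add: 3.338 − 0.1 = 3.238 mg/L as Cl₂.
(b) Cl₂ equivalent: 3.238 mg/L × 404,995 L = 1311 g.
(b) Product at 90.9% available Cl: 1311 / 0.909 = 1443 g.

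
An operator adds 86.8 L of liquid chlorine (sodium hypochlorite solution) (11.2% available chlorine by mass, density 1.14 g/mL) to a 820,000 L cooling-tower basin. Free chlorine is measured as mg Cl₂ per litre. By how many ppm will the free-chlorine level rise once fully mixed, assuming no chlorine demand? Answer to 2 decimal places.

13.52 ppm

Mass of solution: 86.8 L × 1000 mL/L × 1.14 g/mL = 98,950 g.
Available chlorine delivered: 98,950 g × 0.112 = 11,080 g as Cl₂.
Concentration rise: 11,080 g / 820,000 L = 13.52 mg/L = 13.52 ppm.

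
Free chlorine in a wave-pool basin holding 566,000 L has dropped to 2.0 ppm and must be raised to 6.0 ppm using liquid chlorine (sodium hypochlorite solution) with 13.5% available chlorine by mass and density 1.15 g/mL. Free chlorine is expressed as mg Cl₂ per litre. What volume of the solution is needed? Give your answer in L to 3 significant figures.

14.6 L

Chlorine deficit: 6.0 − 2.0 = 4 ppm = 4 mg/L as Cl₂.
Cl₂ equivalent needed: 4 mg/L × 566,000 L = 2,264,000 mg = 2264 g.
Product at 13.5% available chlorine: 2264 / 0.135 = 16,770 g.
Volume at density 1.15 g/mL: 16,770 g ÷ 1.15 g/mL = 14,580 mL.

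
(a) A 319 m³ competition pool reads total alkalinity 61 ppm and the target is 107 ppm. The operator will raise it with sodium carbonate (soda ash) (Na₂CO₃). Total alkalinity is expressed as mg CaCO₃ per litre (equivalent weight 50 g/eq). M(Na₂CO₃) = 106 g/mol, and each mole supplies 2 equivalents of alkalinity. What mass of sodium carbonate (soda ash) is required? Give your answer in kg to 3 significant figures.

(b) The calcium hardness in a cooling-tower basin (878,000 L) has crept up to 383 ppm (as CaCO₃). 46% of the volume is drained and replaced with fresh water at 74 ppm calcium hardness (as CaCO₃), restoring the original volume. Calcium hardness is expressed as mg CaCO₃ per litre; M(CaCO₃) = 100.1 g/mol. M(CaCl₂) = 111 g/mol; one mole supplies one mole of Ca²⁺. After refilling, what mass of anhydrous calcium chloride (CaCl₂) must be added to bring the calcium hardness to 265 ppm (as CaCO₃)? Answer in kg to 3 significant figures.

(a) 15.6 kg; (b) 23.5 kg

(a) Volume: 319 m³ = 319,000 L.
(a) Alkalinity to add: (107 − 61) = 46 mg/L as CaCO₃ × 319,000 L = 14,670 g as CaCO₃.
(a) Equivalents: 14,670 g ÷ 50 g/eq = 293.5 eq.
(a) Each mole of Na₂CO₃ supplies 2 eq, so 293.5 / 2 = 146.7 mol.
(a) Mass: 146.7 mol × 106 g/mol = 15,550 g.

(b) After draining 46% and refilling: 383 × 0.54 + 74 × 0.46 = 240.86 ppm.
(b) Deficit to target: 265 − 240.86 = 24.14 mg/L.
(b) As CaCO₃: 24.14 mg/L × 878,000 L = 21,190 g; ÷ 100.1 = 211.7 mol Ca²⁺.
(b) Mass: 211.7 × 111 = 23,500 g.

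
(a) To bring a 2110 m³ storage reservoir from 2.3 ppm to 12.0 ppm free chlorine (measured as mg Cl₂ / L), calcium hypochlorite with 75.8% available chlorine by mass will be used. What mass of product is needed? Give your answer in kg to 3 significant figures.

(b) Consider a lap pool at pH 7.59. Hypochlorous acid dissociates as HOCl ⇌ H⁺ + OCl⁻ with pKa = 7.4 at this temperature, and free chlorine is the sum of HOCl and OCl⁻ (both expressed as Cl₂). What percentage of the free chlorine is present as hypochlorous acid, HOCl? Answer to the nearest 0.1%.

(a) 27.0 kg; (b) 39.2%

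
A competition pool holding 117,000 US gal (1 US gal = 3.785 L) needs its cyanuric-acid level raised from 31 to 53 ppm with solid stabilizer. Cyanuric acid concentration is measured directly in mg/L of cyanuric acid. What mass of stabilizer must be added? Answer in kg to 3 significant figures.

Volume: 117,000 US gal × 3.785 L/gal = 442,845 L.
CYA to add: (53 − 31) = 22 mg/L × 442,845 L = 9743 g cyanuric acid.

9.74 kg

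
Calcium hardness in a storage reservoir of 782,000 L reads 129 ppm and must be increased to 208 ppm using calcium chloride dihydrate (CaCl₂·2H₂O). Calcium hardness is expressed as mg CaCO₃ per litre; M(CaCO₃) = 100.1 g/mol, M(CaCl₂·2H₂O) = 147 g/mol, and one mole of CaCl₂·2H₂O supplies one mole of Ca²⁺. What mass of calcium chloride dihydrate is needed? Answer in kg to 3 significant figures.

Hardness to add: (208 − 129) = 79 mg/L as CaCO₃ × 782,000 L = 61,780 g as CaCO₃.
Moles of Ca²⁺ (1 mol Ca²⁺ ≡ 1 mol CaCO₃): 61,780 / 100.1 g/mol = 617.2 mol.
Mass of CaCl₂·2H₂O: 617.2 × 147 = 90,720 g.

90.7 kg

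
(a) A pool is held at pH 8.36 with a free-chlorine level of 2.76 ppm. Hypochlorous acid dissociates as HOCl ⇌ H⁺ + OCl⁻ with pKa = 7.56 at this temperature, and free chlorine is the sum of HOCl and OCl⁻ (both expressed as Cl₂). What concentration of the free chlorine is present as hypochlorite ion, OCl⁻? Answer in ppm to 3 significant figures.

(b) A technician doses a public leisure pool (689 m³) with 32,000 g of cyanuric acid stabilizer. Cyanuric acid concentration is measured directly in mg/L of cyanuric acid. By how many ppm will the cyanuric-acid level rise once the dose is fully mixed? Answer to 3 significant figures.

(a) [OCl⁻]/[HOCl] = 10^(pH − pKa) = 10^(8.36 − 7.56) = 10^0.80 = 6.31.
(a) Fraction as HOCl = 1 / (1 + 6.31) = 0.1368.
(a) OCl⁻ = (1 − 0.1368) × 2.76 ppm = 2.382 ppm.

(b) Volume: 689 m³ = 689,000 L.
(b) Rise: 32,000 g / 689,000 L × 1000 = 46.44 mg/L.

(a) 2.38 ppm; (b) 46.4 ppm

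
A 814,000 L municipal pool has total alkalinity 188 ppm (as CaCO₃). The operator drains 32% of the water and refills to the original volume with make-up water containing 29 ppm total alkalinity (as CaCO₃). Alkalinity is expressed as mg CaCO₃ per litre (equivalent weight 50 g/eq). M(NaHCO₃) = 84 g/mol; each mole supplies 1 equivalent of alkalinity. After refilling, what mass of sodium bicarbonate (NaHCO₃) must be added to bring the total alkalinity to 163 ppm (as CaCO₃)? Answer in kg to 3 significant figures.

After draining 32% and refilling: 188 × 0.68 + 29 × 0.32 = 137.12 ppm.
Deficit to target: 163 − 137.12 = 25.88 mg/L.
As CaCO₃: 25.88 mg/L × 814,000 L = 21,070 g; ÷ 50 g/eq ÷ 1 = 421.3 mol NaHCO₃.
Mass: 421.3 × 84 = 35,390 g.

35.4 kg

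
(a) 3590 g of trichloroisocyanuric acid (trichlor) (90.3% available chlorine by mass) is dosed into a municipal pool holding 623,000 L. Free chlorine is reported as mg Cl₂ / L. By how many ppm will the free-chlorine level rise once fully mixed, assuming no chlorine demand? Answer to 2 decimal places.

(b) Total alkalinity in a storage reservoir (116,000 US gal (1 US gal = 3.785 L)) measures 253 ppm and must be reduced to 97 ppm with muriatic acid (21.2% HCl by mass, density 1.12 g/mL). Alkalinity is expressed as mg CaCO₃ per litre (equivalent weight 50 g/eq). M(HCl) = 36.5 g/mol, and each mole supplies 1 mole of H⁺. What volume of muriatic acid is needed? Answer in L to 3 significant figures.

(a) Available chlorine delivered: 3590 g × 0.903 = 3242 g as Cl₂.
(a) Concentration rise: 3242 g / 623,000 L = 5.203 mg/L = 5.20 ppm.

(b) Volume: 116,000 US gal × 3.785 L/gal = 439,060 L.
(b) Alkalinity to neutralize: (253 − 97) = 156 mg/L as CaCO₃ × 439,060 L = 68,490 g as CaCO₃.
(b) Equivalents of H⁺ required: 68,490 ÷ 50 g/eq = 1370 eq = 1370 mol HCl.
(b) Mass of HCl: 1370 × 36.5 = 50,000 g.
(b) Mass of 21.2% solution: 50,000 / 0.212 = 235,800 g.
(b) Volume: 235,800 g ÷ 1.12 g/mL = 210,600 mL.

(a) 5.20 ppm; (b) 211 L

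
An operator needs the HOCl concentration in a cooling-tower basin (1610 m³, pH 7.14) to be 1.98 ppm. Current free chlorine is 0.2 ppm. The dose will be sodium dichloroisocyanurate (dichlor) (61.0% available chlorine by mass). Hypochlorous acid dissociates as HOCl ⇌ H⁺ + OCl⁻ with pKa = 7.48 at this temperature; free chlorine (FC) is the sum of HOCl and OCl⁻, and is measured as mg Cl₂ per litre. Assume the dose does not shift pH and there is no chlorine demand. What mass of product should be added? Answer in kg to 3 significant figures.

7.09 kg

Volume: 1610 m³ = 1,610,000 L.
[OCl⁻]/[HOCl] = 10^(pH − pKa) = 10^(7.14 − 7.48) = 0.4571; fraction as HOCl = 1/(1 + 0.4571) = 0.6863.
Free chlorine required for 1.98 ppm HOCl: 1.98 / 0.6863 = 2.885 ppm.
FC to add: 2.885 − 0.2 = 2.685 mg/L as Cl₂.
Cl₂ equivalent: 2.685 mg/L × 1,610,000 L = 4323 g.
Product at 61.0% available Cl: 4323 / 0.61 = 7087 g.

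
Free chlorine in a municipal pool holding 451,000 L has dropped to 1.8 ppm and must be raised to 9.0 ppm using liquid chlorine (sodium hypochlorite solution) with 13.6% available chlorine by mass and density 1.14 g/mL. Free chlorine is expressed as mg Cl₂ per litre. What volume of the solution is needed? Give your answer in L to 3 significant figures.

Chlorine deficit: 9.0 − 1.8 = 7.2 ppm = 7.2 mg/L as Cl₂.
Cl₂ equivalent needed: 7.2 mg/L × 451,000 L = 3,247,000 mg = 3247 g.
Product at 13.6% available chlorine: 3247 / 0.136 = 23,880 g.
Volume at density 1.14 g/mL: 23,880 g ÷ 1.14 g/mL = 20,940 mL.

20.9 L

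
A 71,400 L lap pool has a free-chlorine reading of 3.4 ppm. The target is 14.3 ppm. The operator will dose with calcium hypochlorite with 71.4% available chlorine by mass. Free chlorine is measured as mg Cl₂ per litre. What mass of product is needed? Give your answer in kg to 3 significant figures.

1.09 kg

Chlorine deficit: 14.3 − 3.4 = 10.9 ppm = 10.9 mg/L as Cl₂.
Cl₂ equivalent needed: 10.9 mg/L × 71,400 L = 778,300 mg = 778.3 g.
Product at 71.4% available chlorine: 778.3 / 0.714 = 1090 g.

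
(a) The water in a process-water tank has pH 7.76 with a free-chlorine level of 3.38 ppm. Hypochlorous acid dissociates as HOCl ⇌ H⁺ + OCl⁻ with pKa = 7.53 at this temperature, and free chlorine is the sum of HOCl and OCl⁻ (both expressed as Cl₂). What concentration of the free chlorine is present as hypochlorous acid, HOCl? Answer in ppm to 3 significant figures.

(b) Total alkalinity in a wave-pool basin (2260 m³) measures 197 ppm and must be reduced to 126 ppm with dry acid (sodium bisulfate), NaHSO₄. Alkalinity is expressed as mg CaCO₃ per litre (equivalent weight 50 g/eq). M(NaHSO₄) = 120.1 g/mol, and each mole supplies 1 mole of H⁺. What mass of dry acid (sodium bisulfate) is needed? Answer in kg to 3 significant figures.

(a) [OCl⁻]/[HOCl] = 10^(pH − pKa) = 10^(7.76 − 7.53) = 10^0.23 = 1.698.
(a) Fraction as HOCl = 1 / (1 + 1.698) = 0.3706.
(a) HOCl = 0.3706 × 3.38 ppm = 1.253 ppm.

(b) Volume: 2260 m³ = 2,260,000 L.
(b) Alkalinity to neutralize: (197 − 126) = 71 mg/L as CaCO₃ × 2,260,000 L = 160,500 g as CaCO₃.
(b) Equivalents of H⁺ required: 160,500 ÷ 50 g/eq = 3209 eq = 3209 mol NaHSO₄.
(b) Mass of NaHSO₄: 3209 × 120.1 = 385,400 g.

(a) 1.25 ppm; (b) 385 kg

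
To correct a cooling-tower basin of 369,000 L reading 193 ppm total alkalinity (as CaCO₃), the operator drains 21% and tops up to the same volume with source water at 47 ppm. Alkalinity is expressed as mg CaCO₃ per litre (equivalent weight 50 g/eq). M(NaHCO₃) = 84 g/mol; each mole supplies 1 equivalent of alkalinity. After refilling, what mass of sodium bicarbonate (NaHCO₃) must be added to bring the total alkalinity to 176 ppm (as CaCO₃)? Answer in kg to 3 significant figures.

8.47 kg

After draining 21% and refilling: 193 × 0.79 + 47 × 0.21 = 162.34 ppm.
Deficit to target: 176 − 162.34 = 13.66 mg/L.
As CaCO₃: 13.66 mg/L × 369,000 L = 5041 g; ÷ 50 g/eq ÷ 1 = 100.8 mol NaHCO₃.
Mass: 100.8 × 84 = 8468 g.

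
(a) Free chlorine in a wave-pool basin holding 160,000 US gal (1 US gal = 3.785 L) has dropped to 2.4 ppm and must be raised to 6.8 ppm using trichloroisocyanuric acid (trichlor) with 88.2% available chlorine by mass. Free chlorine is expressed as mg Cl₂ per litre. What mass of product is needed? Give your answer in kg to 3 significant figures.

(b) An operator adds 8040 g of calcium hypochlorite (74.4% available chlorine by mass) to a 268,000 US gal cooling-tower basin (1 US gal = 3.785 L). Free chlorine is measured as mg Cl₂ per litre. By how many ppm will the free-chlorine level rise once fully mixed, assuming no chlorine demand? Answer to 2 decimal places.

(a) 3.02 kg; (b) 5.90 ppm

(a) Volume: 160,000 US gal × 3.785 L/gal = 605,600 L.
(a) Chlorine deficit: 6.8 − 2.4 = 4.4 ppm = 4.4 mg/L as Cl₂.
(a) Cl₂ equivalent needed: 4.4 mg/L × 605,600 L = 2,665,000 mg = 2665 g.
(a) Product at 88.2% available chlorine: 2665 / 0.882 = 3021 g.

(b) Volume: 268,000 US gal × 3.785 L/gal = 1,014,380 L.
(b) Available chlorine delivered: 8040 g × 0.744 = 5982 g as Cl₂.
(b) Concentration rise: 5982 g / 1,014,380 L = 5.897 mg/L = 5.90 ppm.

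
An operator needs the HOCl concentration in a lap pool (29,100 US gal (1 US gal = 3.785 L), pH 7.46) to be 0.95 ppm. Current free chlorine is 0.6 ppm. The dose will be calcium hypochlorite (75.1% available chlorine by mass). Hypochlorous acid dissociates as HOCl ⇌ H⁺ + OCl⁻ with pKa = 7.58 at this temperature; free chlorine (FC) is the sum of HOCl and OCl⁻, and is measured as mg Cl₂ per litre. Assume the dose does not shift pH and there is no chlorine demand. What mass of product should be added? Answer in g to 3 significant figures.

Volume: 29,100 US gal × 3.785 L/gal = 110,144 L.
[OCl⁻]/[HOCl] = 10^(pH − pKa) = 10^(7.46 − 7.58) = 0.7586; fraction as HOCl = 1/(1 + 0.7586) = 0.5686.
Free chlorine required for 0.95 ppm HOCl: 0.95 / 0.5686 = 1.671 ppm.
FC to add: 1.671 − 0.6 = 1.071 mg/L as Cl₂.
Cl₂ equivalent: 1.071 mg/L × 110,144 L = 117.9 g.
Product at 75.1% available Cl: 117.9 / 0.751 = 157 g.

157 g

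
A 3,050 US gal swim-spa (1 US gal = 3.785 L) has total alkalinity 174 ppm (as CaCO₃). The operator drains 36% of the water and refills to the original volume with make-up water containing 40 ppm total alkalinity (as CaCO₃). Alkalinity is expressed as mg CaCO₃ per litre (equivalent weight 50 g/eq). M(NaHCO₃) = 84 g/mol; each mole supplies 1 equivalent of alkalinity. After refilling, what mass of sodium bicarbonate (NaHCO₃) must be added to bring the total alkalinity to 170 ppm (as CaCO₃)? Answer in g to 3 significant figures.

858 g

Volume: 3,050 US gal × 3.785 L/gal = 11,544 L.
After draining 36% and refilling: 174 × 0.64 + 40 × 0.36 = 125.76 ppm.
Deficit to target: 170 − 125.76 = 44.24 mg/L.
As CaCO₃: 44.24 mg/L × 11,544 L = 510.7 g; ÷ 50 g/eq ÷ 1 = 10.21 mol NaHCO₃.
Mass: 10.21 × 84 = 858 g.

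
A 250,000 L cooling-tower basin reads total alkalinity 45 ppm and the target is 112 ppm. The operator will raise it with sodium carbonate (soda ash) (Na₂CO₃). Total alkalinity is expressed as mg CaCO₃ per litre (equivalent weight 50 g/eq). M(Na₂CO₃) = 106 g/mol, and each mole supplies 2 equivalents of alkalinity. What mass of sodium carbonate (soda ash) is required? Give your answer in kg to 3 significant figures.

Alkalinity to add: (112 − 45) = 67 mg/L as CaCO₃ × 250,000 L = 16,750 g as CaCO₃.
Equivalents: 16,750 g ÷ 50 g/eq = 335 eq.
Each mole of Na₂CO₃ supplies 2 eq, so 335 / 2 = 167.5 mol.
Mass: 167.5 mol × 106 g/mol = 17,760 g.

17.8 kg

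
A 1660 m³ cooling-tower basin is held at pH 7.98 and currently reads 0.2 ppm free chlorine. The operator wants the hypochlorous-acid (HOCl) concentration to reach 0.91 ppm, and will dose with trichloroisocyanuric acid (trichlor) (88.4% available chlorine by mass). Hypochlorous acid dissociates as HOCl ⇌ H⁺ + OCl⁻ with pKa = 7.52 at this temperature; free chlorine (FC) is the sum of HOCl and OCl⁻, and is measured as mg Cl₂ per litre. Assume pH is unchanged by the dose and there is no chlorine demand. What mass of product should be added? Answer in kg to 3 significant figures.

6.26 kg

Volume: 1660 m³ = 1,660,000 L.
[OCl⁻]/[HOCl] = 10^(pH − pKa) = 10^(7.98 − 7.52) = 2.884; fraction as HOCl = 1/(1 + 2.884) = 0.2575.
Free chlorine required for 0.91 ppm HOCl: 0.91 / 0.2575 = 3.534 ppm.
FC to add: 3.534 − 0.2 = 3.334 mg/L as Cl₂.
Cl₂ equivalent: 3.334 mg/L × 1,660,000 L = 5535 g.
Product at 88.4% available Cl: 5535 / 0.884 = 6262 g.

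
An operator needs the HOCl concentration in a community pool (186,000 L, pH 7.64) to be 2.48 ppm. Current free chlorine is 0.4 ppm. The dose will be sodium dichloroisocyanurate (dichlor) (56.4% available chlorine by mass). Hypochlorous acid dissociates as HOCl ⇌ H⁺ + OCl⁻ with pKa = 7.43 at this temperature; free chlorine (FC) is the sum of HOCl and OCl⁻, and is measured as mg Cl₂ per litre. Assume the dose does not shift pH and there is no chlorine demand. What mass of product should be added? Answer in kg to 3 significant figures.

[OCl⁻]/[HOCl] = 10^(pH − pKa) = 10^(7.64 − 7.43) = 1.622; fraction as HOCl = 1/(1 + 1.622) = 0.3814.
Free chlorine required for 2.48 ppm HOCl: 2.48 / 0.3814 = 6.502 ppm.
FC to add: 6.502 − 0.4 = 6.102 mg/L as Cl₂.
Cl₂ equivalent: 6.102 mg/L × 186,000 L = 1135 g.
Product at 56.4% available Cl: 1135 / 0.564 = 2012 g.

2.01 kg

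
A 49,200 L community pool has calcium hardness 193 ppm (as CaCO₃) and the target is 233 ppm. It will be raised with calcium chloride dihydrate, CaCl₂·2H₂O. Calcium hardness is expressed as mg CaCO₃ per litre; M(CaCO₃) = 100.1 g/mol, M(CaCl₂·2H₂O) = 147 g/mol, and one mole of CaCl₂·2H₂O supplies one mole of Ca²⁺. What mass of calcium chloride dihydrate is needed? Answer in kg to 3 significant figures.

2.89 kg

Hardness to add: (233 − 193) = 40 mg/L as CaCO₃ × 49,200 L = 1968 g as CaCO₃.
Moles of Ca²⁺ (1 mol Ca²⁺ ≡ 1 mol CaCO₃): 1968 / 100.1 g/mol = 19.66 mol.
Mass of CaCl₂·2H₂O: 19.66 × 147 = 2890 g.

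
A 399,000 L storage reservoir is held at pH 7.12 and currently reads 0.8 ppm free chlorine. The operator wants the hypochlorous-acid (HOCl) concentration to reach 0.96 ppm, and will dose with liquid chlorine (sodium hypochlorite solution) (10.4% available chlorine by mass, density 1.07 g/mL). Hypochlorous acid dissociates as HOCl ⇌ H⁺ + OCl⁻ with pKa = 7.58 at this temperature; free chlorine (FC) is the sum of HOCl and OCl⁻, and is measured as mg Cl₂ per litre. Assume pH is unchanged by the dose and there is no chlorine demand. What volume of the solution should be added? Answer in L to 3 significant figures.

1.77 L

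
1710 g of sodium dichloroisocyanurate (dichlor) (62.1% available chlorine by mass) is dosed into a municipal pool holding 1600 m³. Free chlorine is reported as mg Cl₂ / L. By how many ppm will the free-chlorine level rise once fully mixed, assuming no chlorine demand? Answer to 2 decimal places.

0.66 ppm

Volume: 1600 m³ = 1,600,000 L.
Available chlorine delivered: 1710 g × 0.621 = 1062 g as Cl₂.
Concentration rise: 1062 g / 1,600,000 L = 0.6637 mg/L = 0.66 ppm.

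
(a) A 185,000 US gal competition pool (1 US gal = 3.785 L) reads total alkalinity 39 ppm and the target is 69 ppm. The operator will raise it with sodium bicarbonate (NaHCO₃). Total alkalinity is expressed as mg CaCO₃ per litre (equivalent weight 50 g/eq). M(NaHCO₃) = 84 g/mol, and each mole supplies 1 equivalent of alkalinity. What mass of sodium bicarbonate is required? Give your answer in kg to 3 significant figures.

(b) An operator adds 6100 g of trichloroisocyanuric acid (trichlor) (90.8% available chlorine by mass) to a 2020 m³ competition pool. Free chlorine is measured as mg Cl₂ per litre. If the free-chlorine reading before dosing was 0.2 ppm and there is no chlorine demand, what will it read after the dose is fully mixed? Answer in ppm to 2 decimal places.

(a) Volume: 185,000 US gal × 3.785 L/gal = 700,225 L.
(a) Alkalinity to add: (69 − 39) = 30 mg/L as CaCO₃ × 700,225 L = 21,010 g as CaCO₃.
(a) Equivalents: 21,010 g ÷ 50 g/eq = 420.1 eq.
(a) NaHCO₃ supplies 1 eq per mole → 420.1 mol.
(a) Mass: 420.1 mol × 84 g/mol = 35,290 g.

(b) Volume: 2020 m³ = 2,020,000 L.
(b) Available chlorine delivered: 6100 g × 0.908 = 5539 g as Cl₂.
(b) Concentration rise: 5539 g / 2,020,000 L = 2.742 mg/L = 2.74 ppm.
(b) Final FC: 0.2 + 2.74 = 2.94 ppm.

(a) 35.3 kg; (b) 2.94 ppm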